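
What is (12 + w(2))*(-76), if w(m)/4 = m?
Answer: -1520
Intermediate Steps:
w(m) = 4*m
(12 + w(2))*(-76) = (12 + 4*2)*(-76) = (12 + 8)*(-76) = 20*(-76) = -1520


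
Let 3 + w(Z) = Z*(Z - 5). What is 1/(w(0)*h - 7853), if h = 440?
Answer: -1/9173 ≈ -0.00010902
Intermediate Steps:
w(Z) = -3 + Z*(-5 + Z) (w(Z) = -3 + Z*(Z - 5) = -3 + Z*(-5 + Z))
1/(w(0)*h - 7853) = 1/((-3 + 0² - 5*0)*440 - 7853) = 1/((-3 + 0 + 0)*440 - 7853) = 1/(-3*440 - 7853) = 1/(-1320 - 7853) = 1/(-9173) = -1/9173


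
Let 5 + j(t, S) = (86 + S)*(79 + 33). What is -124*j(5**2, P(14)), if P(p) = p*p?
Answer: -3915796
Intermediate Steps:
P(p) = p**2
j(t, S) = 9627 + 112*S (j(t, S) = -5 + (86 + S)*(79 + 33) = -5 + (86 + S)*112 = -5 + (9632 + 112*S) = 9627 + 112*S)
-124*j(5**2, P(14)) = -124*(9627 + 112*14**2) = -124*(9627 + 112*196) = -124*(9627 + 21952) = -124*31579 = -3915796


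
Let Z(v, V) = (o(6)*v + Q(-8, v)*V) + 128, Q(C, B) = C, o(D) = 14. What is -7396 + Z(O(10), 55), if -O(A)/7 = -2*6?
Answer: -6532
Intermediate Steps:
O(A) = 84 (O(A) = -(-14)*6 = -7*(-12) = 84)
Z(v, V) = 128 - 8*V + 14*v (Z(v, V) = (14*v - 8*V) + 128 = (-8*V + 14*v) + 128 = 128 - 8*V + 14*v)
-7396 + Z(O(10), 55) = -7396 + (128 - 8*55 + 14*84) = -7396 + (128 - 440 + 1176) = -7396 + 864 = -6532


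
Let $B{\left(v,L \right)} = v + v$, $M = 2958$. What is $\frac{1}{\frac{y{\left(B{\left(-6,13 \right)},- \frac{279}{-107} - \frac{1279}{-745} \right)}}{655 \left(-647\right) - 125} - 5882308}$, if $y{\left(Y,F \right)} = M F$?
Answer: $- \frac{16895992825}{99387434272263232} \approx -1.7 \cdot 10^{-7}$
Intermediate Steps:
$B{\left(v,L \right)} = 2 v$
$y{\left(Y,F \right)} = 2958 F$
$\frac{1}{\frac{y{\left(B{\left(-6,13 \right)},- \frac{279}{-107} - \frac{1279}{-745} \right)}}{655 \left(-647\right) - 125} - 5882308} = \frac{1}{\frac{2958 \left(- \frac{279}{-107} - \frac{1279}{-745}\right)}{655 \left(-647\right) - 125} - 5882308} = \frac{1}{\frac{2958 \left(\left(-279\right) \left(- \frac{1}{107}\right) - - \frac{1279}{745}\right)}{-423785 - 125} - 5882308} = \frac{1}{\frac{2958 \left(\frac{279}{107} + \frac{1279}{745}\right)}{-423910} - 5882308} = \frac{1}{2958 \cdot \frac{344708}{79715} \left(- \frac{1}{423910}\right) - 5882308} = \frac{1}{\frac{1019646264}{79715} \left(- \frac{1}{423910}\right) - 5882308} = \frac{1}{- \frac{509823132}{16895992825} - 5882308} = \frac{1}{- \frac{99387434272263232}{16895992825}} = - \frac{16895992825}{99387434272263232}$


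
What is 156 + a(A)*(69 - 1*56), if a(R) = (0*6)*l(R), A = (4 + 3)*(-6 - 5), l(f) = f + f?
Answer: 156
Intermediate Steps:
l(f) = 2*f
A = -77 (A = 7*(-11) = -77)
a(R) = 0 (a(R) = (0*6)*(2*R) = 0*(2*R) = 0)
156 + a(A)*(69 - 1*56) = 156 + 0*(69 - 1*56) = 156 + 0*(69 - 56) = 156 + 0*13 = 156 + 0 = 156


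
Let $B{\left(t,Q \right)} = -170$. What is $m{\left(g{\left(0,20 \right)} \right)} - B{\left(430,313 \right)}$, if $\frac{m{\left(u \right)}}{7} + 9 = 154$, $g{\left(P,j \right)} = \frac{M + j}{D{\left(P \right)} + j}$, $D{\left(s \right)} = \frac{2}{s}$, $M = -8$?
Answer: $1185$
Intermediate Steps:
$g{\left(P,j \right)} = \frac{-8 + j}{j + \frac{2}{P}}$ ($g{\left(P,j \right)} = \frac{-8 + j}{\frac{2}{P} + j} = \frac{-8 + j}{j + \frac{2}{P}}$)
$m{\left(u \right)} = 1015$ ($m{\left(u \right)} = -63 + 7 \cdot 154 = -63 + 1078 = 1015$)
$m{\left(g{\left(0,20 \right)} \right)} - B{\left(430,313 \right)} = 1015 - -170 = 1015 + 170 = 1185$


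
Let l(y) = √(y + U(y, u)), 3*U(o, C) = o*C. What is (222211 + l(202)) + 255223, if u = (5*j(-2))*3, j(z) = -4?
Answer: 477434 + I*√3838 ≈ 4.7743e+5 + 61.952*I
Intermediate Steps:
u = -60 (u = (5*(-4))*3 = -20*3 = -60)
U(o, C) = C*o/3 (U(o, C) = (o*C)/3 = (C*o)/3 = C*o/3)
l(y) = √19*√(-y) (l(y) = √(y + (⅓)*(-60)*y) = √(y - 20*y) = √(-19*y) = √19*√(-y))
(222211 + l(202)) + 255223 = (222211 + √19*√(-1*202)) + 255223 = (222211 + √19*√(-202)) + 255223 = (222211 + √19*(I*√202)) + 255223 = (222211 + I*√3838) + 255223 = 477434 + I*√3838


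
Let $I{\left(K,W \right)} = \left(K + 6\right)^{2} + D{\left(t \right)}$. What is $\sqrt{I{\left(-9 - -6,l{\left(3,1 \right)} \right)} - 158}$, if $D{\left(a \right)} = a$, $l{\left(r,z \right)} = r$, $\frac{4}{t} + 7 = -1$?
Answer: $\frac{i \sqrt{598}}{2} \approx 12.227 i$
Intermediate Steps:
$t = - \frac{1}{2}$ ($t = \frac{4}{-7 - 1} = \frac{4}{-8} = 4 \left(- \frac{1}{8}\right) = - \frac{1}{2} \approx -0.5$)
$I{\left(K,W \right)} = - \frac{1}{2} + \left(6 + K\right)^{2}$ ($I{\left(K,W \right)} = \left(K + 6\right)^{2} - \frac{1}{2} = \left(6 + K\right)^{2} - \frac{1}{2} = - \frac{1}{2} + \left(6 + K\right)^{2}$)
$\sqrt{I{\left(-9 - -6,l{\left(3,1 \right)} \right)} - 158} = \sqrt{\left(- \frac{1}{2} + \left(6 - 3\right)^{2}\right) - 158} = \sqrt{\left(- \frac{1}{2} + 3^{2}\right) - 158} = \sqrt{\left(- \frac{1}{2} + 9\right) - 158} = \sqrt{\frac{17}{2} - 158} = \sqrt{- \frac{299}{2}} = \frac{i \sqrt{598}}{2}$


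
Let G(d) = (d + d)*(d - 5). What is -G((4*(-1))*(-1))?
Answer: 8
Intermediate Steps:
G(d) = 2*d*(-5 + d) (G(d) = (2*d)*(-5 + d) = 2*d*(-5 + d))
-G((4*(-1))*(-1)) = -2*(4*(-1))*(-1)*(-5 + (4*(-1))*(-1)) = -2*(-4*(-1))*(-5 - 4*(-1)) = -2*4*(-5 + 4) = -2*4*(-1) = -1*(-8) = 8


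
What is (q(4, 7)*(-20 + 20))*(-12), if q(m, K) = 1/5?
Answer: 0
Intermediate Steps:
q(m, K) = 1/5
(q(4, 7)*(-20 + 20))*(-12) = ((-20 + 20)/5)*(-12) = ((1/5)*0)*(-12) = 0*(-12) = 0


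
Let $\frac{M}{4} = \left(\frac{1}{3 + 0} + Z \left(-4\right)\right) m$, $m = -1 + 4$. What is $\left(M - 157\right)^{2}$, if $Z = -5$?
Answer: $7569$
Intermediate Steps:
$m = 3$
$M = 244$ ($M = 4 \left(\frac{1}{3 + 0} - -20\right) 3 = 4 \left(\frac{1}{3} + 20\right) 3 = 4 \cdot \frac{61}{3} \cdot 3 = 4 \cdot 61 = 244$)
$\left(M - 157\right)^{2} = \left(244 - 157\right)^{2} = 87^{2} = 7569$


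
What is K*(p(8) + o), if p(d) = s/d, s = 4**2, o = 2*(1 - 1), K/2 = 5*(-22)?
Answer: -440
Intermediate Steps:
K = -220 (K = 2*(5*(-22)) = 2*(-110) = -220)
o = 0 (o = 2*0 = 0)
s = 16
p(d) = 16/d
K*(p(8) + o) = -220*(16/8 + 0) = -220*(16*(1/8) + 0) = -220*(2 + 0) = -220*2 = -440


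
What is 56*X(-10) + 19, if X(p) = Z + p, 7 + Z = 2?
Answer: -821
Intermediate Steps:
Z = -5 (Z = -7 + 2 = -5)
X(p) = -5 + p
56*X(-10) + 19 = 56*(-5 - 10) + 19 = 56*(-15) + 19 = -840 + 19 = -821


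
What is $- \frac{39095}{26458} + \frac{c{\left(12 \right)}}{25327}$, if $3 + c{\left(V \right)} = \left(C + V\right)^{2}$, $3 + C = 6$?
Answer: $- \frac{984285389}{670101766} \approx -1.4689$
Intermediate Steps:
$C = 3$ ($C = -3 + 6 = 3$)
$c{\left(V \right)} = -3 + \left(3 + V\right)^{2}$
$- \frac{39095}{26458} + \frac{c{\left(12 \right)}}{25327} = - \frac{39095}{26458} + \frac{-3 + \left(3 + 12\right)^{2}}{25327} = \left(-39095\right) \frac{1}{26458} + \left(-3 + 15^{2}\right) \frac{1}{25327} = - \frac{39095}{26458} + \left(-3 + 225\right) \frac{1}{25327} = - \frac{39095}{26458} + 222 \cdot \frac{1}{25327} = - \frac{39095}{26458} + \frac{222}{25327} = - \frac{984285389}{670101766}$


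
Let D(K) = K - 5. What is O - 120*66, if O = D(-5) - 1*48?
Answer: -7978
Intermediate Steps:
D(K) = -5 + K
O = -58 (O = (-5 - 5) - 1*48 = -10 - 48 = -58)
O - 120*66 = -58 - 120*66 = -58 - 7920 = -7978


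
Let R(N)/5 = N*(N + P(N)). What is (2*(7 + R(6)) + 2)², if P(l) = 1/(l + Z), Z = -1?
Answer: 150544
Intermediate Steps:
P(l) = 1/(-1 + l) (P(l) = 1/(l - 1) = 1/(-1 + l))
R(N) = 5*N*(N + 1/(-1 + N)) (R(N) = 5*(N*(N + 1/(-1 + N))) = 5*N*(N + 1/(-1 + N)))
(2*(7 + R(6)) + 2)² = (2*(7 + 5*6*(1 + 6*(-1 + 6))/(-1 + 6)) + 2)² = (2*(7 + 5*6*(1 + 6*5)/5) + 2)² = (2*(7 + 5*6*(⅕)*(1 + 30)) + 2)² = (2*(7 + 5*6*(⅕)*31) + 2)² = (2*(7 + 186) + 2)² = (2*193 + 2)² = (386 + 2)² = 388² = 150544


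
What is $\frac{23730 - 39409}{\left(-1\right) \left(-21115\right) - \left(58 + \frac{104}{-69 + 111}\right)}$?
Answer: $- \frac{329259}{442145} \approx -0.74469$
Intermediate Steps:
$\frac{23730 - 39409}{\left(-1\right) \left(-21115\right) - \left(58 + \frac{104}{-69 + 111}\right)} = - \frac{15679}{21115 - \left(58 + \frac{104}{42}\right)} = - \frac{15679}{21115 - \frac{1270}{21}} = - \frac{15679}{\frac{442145}{21}} = \left(-15679\right) \frac{21}{442145} = - \frac{329259}{442145}$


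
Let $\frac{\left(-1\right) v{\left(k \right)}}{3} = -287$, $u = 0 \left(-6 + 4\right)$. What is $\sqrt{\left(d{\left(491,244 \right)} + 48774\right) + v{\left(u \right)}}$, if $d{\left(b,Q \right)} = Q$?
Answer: $\sqrt{49879} \approx 223.34$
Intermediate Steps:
$u = 0$ ($u = 0 \left(-2\right) = 0$)
$v{\left(k \right)} = 861$ ($v{\left(k \right)} = \left(-3\right) \left(-287\right) = 861$)
$\sqrt{\left(d{\left(491,244 \right)} + 48774\right) + v{\left(u \right)}} = \sqrt{\left(244 + 48774\right) + 861} = \sqrt{49018 + 861} = \sqrt{49879}$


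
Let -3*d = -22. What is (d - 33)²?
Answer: 5929/9 ≈ 658.78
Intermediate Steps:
d = 22/3 (d = -⅓*(-22) = 22/3 ≈ 7.3333)
(d - 33)² = (22/3 - 33)² = (-77/3)² = 5929/9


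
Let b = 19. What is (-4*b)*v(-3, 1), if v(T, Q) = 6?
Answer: -456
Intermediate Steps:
(-4*b)*v(-3, 1) = -4*19*6 = -76*6 = -456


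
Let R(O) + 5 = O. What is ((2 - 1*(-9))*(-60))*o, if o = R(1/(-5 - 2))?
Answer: 23760/7 ≈ 3394.3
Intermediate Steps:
R(O) = -5 + O
o = -36/7 (o = -5 + 1/(-5 - 2) = -5 + 1/(-7) = -5 - 1/7 = -36/7 ≈ -5.1429)
((2 - 1*(-9))*(-60))*o = ((2 - 1*(-9))*(-60))*(-36/7) = ((2 + 9)*(-60))*(-36/7) = (11*(-60))*(-36/7) = -660*(-36/7) = 23760/7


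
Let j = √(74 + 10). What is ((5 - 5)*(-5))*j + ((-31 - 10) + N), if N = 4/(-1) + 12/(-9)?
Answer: -139/3 ≈ -46.333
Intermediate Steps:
j = 2*√21 (j = √84 = 2*√21 ≈ 9.1651)
N = -16/3 (N = 4*(-1) + 12*(-⅑) = -4 - 4/3 = -16/3 ≈ -5.3333)
((5 - 5)*(-5))*j + ((-31 - 10) + N) = ((5 - 5)*(-5))*(2*√21) + ((-31 - 10) - 16/3) = (0*(-5))*(2*√21) + (-41 - 16/3) = 0*(2*√21) - 139/3 = 0 - 139/3 = -139/3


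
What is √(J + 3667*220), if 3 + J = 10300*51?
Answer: 37*√973 ≈ 1154.1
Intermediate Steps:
J = 525297 (J = -3 + 10300*51 = -3 + 525300 = 525297)
√(J + 3667*220) = √(525297 + 3667*220) = √(525297 + 806740) = √1332037 = 37*√973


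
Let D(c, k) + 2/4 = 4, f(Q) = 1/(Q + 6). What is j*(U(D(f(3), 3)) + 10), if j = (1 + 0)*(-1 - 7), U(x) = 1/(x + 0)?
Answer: -576/7 ≈ -82.286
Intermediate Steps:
f(Q) = 1/(6 + Q)
D(c, k) = 7/2 (D(c, k) = -½ + 4 = 7/2)
U(x) = 1/x
j = -8 (j = 1*(-8) = -8)
j*(U(D(f(3), 3)) + 10) = -8*(1/(7/2) + 10) = -8*(2/7 + 10) = -8*72/7 = -576/7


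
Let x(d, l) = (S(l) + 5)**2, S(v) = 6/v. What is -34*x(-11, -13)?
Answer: -118354/169 ≈ -700.32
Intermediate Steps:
x(d, l) = (5 + 6/l)**2 (x(d, l) = (6/l + 5)**2 = (5 + 6/l)**2)
-34*x(-11, -13) = -34*(6 + 5*(-13))**2/(-13)**2 = -34*(6 - 65)**2/169 = -34*(-59)**2/169 = -34*3481/169 = -118354/169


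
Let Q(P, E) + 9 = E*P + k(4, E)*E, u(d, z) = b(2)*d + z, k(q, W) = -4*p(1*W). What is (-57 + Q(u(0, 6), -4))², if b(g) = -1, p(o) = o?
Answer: 23716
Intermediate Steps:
k(q, W) = -4*W
u(d, z) = z - d (u(d, z) = -d + z = z - d)
Q(P, E) = -9 - 4*E² + E*P (Q(P, E) = -9 + (E*P + (-4*E)*E) = -9 + (E*P - 4*E²) = -9 + (-4*E² + E*P) = -9 - 4*E² + E*P)
(-57 + Q(u(0, 6), -4))² = (-57 + (-9 - 4*(-4)² - 4*(6 - 1*0)))² = (-57 + (-9 - 4*16 - 4*(6 + 0)))² = (-57 + (-9 - 64 - 4*6))² = (-57 + (-9 - 64 - 24))² = (-57 - 97)² = (-154)² = 23716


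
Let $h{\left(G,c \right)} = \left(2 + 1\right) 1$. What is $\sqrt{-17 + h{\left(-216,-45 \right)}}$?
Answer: $i \sqrt{14} \approx 3.7417 i$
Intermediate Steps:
$h{\left(G,c \right)} = 3$ ($h{\left(G,c \right)} = 3 \cdot 1 = 3$)
$\sqrt{-17 + h{\left(-216,-45 \right)}} = \sqrt{-17 + 3} = \sqrt{-14} = i \sqrt{14}$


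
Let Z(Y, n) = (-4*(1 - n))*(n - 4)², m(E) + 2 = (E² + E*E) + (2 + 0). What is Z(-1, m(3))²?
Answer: 177635584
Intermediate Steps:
m(E) = 2*E² (m(E) = -2 + ((E² + E*E) + (2 + 0)) = -2 + ((E² + E²) + 2) = -2 + (2*E² + 2) = -2 + (2 + 2*E²) = 2*E²)
Z(Y, n) = (-4 + n)²*(-4 + 4*n) (Z(Y, n) = (-4 + 4*n)*(-4 + n)² = (-4 + n)²*(-4 + 4*n))
Z(-1, m(3))² = (4*(-4 + 2*3²)²*(-1 + 2*3²))² = (4*(-4 + 2*9)²*(-1 + 2*9))² = (4*(-4 + 18)²*(-1 + 18))² = (4*14²*17)² = (4*196*17)² = 13328² = 177635584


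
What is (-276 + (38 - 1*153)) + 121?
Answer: -270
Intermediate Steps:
(-276 + (38 - 1*153)) + 121 = (-276 + (38 - 153)) + 121 = (-276 - 115) + 121 = -391 + 121 = -270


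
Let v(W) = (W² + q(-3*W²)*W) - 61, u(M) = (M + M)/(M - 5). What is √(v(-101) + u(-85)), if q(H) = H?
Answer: 2*√6977351/3 ≈ 1761.0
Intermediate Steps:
u(M) = 2*M/(-5 + M) (u(M) = (2*M)/(-5 + M) = 2*M/(-5 + M))
v(W) = -61 + W² - 3*W³ (v(W) = (W² + (-3*W²)*W) - 61 = (W² - 3*W³) - 61 = -61 + W² - 3*W³)
√(v(-101) + u(-85)) = √((-61 + (-101)² - 3*(-101)³) + 2*(-85)/(-5 - 85)) = √((-61 + 10201 - 3*(-1030301)) + 2*(-85)/(-90)) = √((-61 + 10201 + 3090903) + 2*(-85)*(-1/90)) = √(3101043 + 17/9) = √(27909404/9) = 2*√6977351/3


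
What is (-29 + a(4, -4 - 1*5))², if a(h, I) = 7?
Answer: 484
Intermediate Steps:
(-29 + a(4, -4 - 1*5))² = (-29 + 7)² = (-22)² = 484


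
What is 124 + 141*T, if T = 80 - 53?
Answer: 3931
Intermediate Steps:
T = 27
124 + 141*T = 124 + 141*27 = 124 + 3807 = 3931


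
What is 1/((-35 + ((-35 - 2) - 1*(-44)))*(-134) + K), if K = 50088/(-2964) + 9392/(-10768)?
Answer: 166231/620744621 ≈ 0.00026779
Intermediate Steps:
K = -2954091/166231 (K = 50088*(-1/2964) + 9392*(-1/10768) = -4174/247 - 587/673 = -2954091/166231 ≈ -17.771)
1/((-35 + ((-35 - 2) - 1*(-44)))*(-134) + K) = 1/((-35 + ((-35 - 2) - 1*(-44)))*(-134) - 2954091/166231) = 1/((-35 + (-37 + 44))*(-134) - 2954091/166231) = 1/((-35 + 7)*(-134) - 2954091/166231) = 1/(-28*(-134) - 2954091/166231) = 1/(3752 - 2954091/166231) = 1/(620744621/166231) = 166231/620744621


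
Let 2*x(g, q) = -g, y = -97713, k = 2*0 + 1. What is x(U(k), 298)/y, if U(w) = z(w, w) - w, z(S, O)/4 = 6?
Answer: 23/195426 ≈ 0.00011769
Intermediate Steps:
z(S, O) = 24 (z(S, O) = 4*6 = 24)
k = 1 (k = 0 + 1 = 1)
U(w) = 24 - w
x(g, q) = -g/2 (x(g, q) = (-g)/2 = -g/2)
x(U(k), 298)/y = -(24 - 1*1)/2/(-97713) = -(24 - 1)/2*(-1/97713) = -½*23*(-1/97713) = -23/2*(-1/97713) = 23/195426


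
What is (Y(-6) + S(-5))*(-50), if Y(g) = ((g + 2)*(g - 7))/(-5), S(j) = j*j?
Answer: -730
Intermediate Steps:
S(j) = j²
Y(g) = -(-7 + g)*(2 + g)/5 (Y(g) = ((2 + g)*(-7 + g))*(-⅕) = ((-7 + g)*(2 + g))*(-⅕) = -(-7 + g)*(2 + g)/5)
(Y(-6) + S(-5))*(-50) = ((14/5 - 6 - ⅕*(-6)²) + (-5)²)*(-50) = ((14/5 - 6 - ⅕*36) + 25)*(-50) = ((14/5 - 6 - 36/5) + 25)*(-50) = (-52/5 + 25)*(-50) = (73/5)*(-50) = -730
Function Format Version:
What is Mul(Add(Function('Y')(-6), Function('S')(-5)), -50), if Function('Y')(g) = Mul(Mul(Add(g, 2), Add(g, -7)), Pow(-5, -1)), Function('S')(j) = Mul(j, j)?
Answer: -730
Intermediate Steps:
Function('S')(j) = Pow(j, 2)
Function('Y')(g) = Mul(Rational(-1, 5), Add(-7, g), Add(2, g)) (Function('Y')(g) = Mul(Mul(Add(2, g), Add(-7, g)), Rational(-1, 5)) = Mul(Mul(Add(-7, g), Add(2, g)), Rational(-1, 5)) = Mul(Rational(-1, 5), Add(-7, g), Add(2, g)))
Mul(Add(Function('Y')(-6), Function('S')(-5)), -50) = Mul(Add(Add(Rational(14, 5), -6, Mul(Rational(-1, 5), Pow(-6, 2))), Pow(-5, 2)), -50) = Mul(Add(Add(Rational(14, 5), -6, Mul(Rational(-1, 5), 36)), 25), -50) = Mul(Add(Add(Rational(14, 5), -6, Rational(-36, 5)), 25), -50) = Mul(Add(Rational(-52, 5), 25), -50) = Mul(Rational(73, 5), -50) = -730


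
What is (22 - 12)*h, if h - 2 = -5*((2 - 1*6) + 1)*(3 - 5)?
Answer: -280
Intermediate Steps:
h = -28 (h = 2 - 5*((2 - 1*6) + 1)*(3 - 5) = 2 - 5*((2 - 6) + 1)*(-2) = 2 - 5*(-4 + 1)*(-2) = 2 - (-15)*(-2) = 2 - 5*6 = 2 - 30 = -28)
(22 - 12)*h = (22 - 12)*(-28) = 10*(-28) = -280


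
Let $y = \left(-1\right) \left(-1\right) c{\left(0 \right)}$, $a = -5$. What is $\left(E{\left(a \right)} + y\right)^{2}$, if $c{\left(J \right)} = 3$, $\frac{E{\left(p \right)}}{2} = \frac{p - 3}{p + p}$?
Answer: $\frac{529}{25} \approx 21.16$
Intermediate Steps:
$E{\left(p \right)} = \frac{-3 + p}{p}$ ($E{\left(p \right)} = 2 \frac{p - 3}{p + p} = 2 \frac{-3 + p}{2 p} = \frac{-3 + p}{p}$)
$y = 3$ ($y = \left(-1\right) \left(-1\right) 3 = 1 \cdot 3 = 3$)
$\left(E{\left(a \right)} + y\right)^{2} = \left(\frac{-3 - 5}{-5} + 3\right)^{2} = \left(\left(- \frac{1}{5}\right) \left(-8\right) + 3\right)^{2} = \left(\frac{8}{5} + 3\right)^{2} = \left(\frac{23}{5}\right)^{2} = \frac{529}{25}$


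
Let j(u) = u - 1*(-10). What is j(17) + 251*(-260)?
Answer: -65233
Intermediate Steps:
j(u) = 10 + u (j(u) = u + 10 = 10 + u)
j(17) + 251*(-260) = (10 + 17) + 251*(-260) = 27 - 65260 = -65233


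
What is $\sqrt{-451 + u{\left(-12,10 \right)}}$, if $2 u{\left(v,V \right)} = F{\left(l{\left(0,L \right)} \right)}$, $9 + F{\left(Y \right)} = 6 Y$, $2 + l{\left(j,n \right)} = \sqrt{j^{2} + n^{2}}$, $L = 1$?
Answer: $\frac{i \sqrt{1834}}{2} \approx 21.413 i$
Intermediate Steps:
$l{\left(j,n \right)} = -2 + \sqrt{j^{2} + n^{2}}$
$F{\left(Y \right)} = -9 + 6 Y$
$u{\left(v,V \right)} = - \frac{15}{2}$ ($u{\left(v,V \right)} = \frac{-9 + 6 \left(-2 + \sqrt{0^{2} + 1^{2}}\right)}{2} = \frac{-9 + 6 \left(-2 + \sqrt{0 + 1}\right)}{2} = \frac{-9 + 6 \left(-2 + \sqrt{1}\right)}{2} = \frac{-9 + 6 \left(-2 + 1\right)}{2} = \frac{-9 + 6 \left(-1\right)}{2} = \frac{-9 - 6}{2} = \frac{1}{2} \left(-15\right) = - \frac{15}{2}$)
$\sqrt{-451 + u{\left(-12,10 \right)}} = \sqrt{-451 - \frac{15}{2}} = \sqrt{- \frac{917}{2}} = \frac{i \sqrt{1834}}{2}$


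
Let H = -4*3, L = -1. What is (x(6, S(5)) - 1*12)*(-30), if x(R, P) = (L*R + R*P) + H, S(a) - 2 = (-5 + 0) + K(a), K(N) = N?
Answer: 540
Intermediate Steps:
H = -12
S(a) = -3 + a (S(a) = 2 + ((-5 + 0) + a) = 2 + (-5 + a) = -3 + a)
x(R, P) = -12 - R + P*R (x(R, P) = (-R + R*P) - 12 = (-R + P*R) - 12 = -12 - R + P*R)
(x(6, S(5)) - 1*12)*(-30) = ((-12 - 1*6 + (-3 + 5)*6) - 1*12)*(-30) = ((-12 - 6 + 2*6) - 12)*(-30) = ((-12 - 6 + 12) - 12)*(-30) = (-6 - 12)*(-30) = -18*(-30) = 540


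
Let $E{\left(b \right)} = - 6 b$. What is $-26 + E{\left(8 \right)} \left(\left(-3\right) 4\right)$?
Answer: $550$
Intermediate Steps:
$-26 + E{\left(8 \right)} \left(\left(-3\right) 4\right) = -26 + \left(-6\right) 8 \left(\left(-3\right) 4\right) = -26 - -576 = -26 + 576 = 550$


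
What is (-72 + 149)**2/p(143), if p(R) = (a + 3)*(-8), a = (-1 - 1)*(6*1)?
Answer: 5929/72 ≈ 82.347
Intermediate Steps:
a = -12 (a = -2*6 = -12)
p(R) = 72 (p(R) = (-12 + 3)*(-8) = -9*(-8) = 72)
(-72 + 149)**2/p(143) = (-72 + 149)**2/72 = 77**2*(1/72) = 5929*(1/72) = 5929/72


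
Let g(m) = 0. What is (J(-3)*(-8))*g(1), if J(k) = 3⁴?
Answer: 0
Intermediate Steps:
J(k) = 81
(J(-3)*(-8))*g(1) = (81*(-8))*0 = -648*0 = 0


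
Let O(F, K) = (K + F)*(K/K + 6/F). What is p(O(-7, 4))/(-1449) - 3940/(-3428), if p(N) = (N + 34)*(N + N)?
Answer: 23714785/20282619 ≈ 1.1692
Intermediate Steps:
O(F, K) = (1 + 6/F)*(F + K) (O(F, K) = (F + K)*(1 + 6/F) = (1 + 6/F)*(F + K))
p(N) = 2*N*(34 + N) (p(N) = (34 + N)*(2*N) = 2*N*(34 + N))
p(O(-7, 4))/(-1449) - 3940/(-3428) = (2*(6 - 7 + 4 + 6*4/(-7))*(34 + (6 - 7 + 4 + 6*4/(-7))))/(-1449) - 3940/(-3428) = (2*(6 - 7 + 4 + 6*4*(-⅐))*(34 + (6 - 7 + 4 + 6*4*(-⅐))))*(-1/1449) - 3940*(-1/3428) = (2*(6 - 7 + 4 - 24/7)*(34 + (6 - 7 + 4 - 24/7)))*(-1/1449) + 985/857 = (2*(-3/7)*(34 - 3/7))*(-1/1449) + 985/857 = (2*(-3/7)*(235/7))*(-1/1449) + 985/857 = -1410/49*(-1/1449) + 985/857 = 470/23667 + 985/857 = 23714785/20282619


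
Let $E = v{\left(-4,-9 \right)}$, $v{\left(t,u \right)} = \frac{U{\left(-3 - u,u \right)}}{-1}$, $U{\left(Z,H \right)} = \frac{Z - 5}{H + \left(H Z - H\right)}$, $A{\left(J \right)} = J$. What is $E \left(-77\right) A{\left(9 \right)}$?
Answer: $- \frac{77}{6} \approx -12.833$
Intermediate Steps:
$U{\left(Z,H \right)} = \frac{-5 + Z}{H Z}$ ($U{\left(Z,H \right)} = \frac{-5 + Z}{H + \left(- H + H Z\right)} = \frac{-5 + Z}{H Z}$)
$v{\left(t,u \right)} = - \frac{-8 - u}{u \left(-3 - u\right)}$ ($v{\left(t,u \right)} = \frac{\frac{1}{u} \frac{1}{-3 - u} \left(-5 - \left(3 + u\right)\right)}{-1} = \frac{-8 - u}{u \left(-3 - u\right)} \left(-1\right) = - \frac{-8 - u}{u \left(-3 - u\right)}$)
$E = \frac{1}{54}$ ($E = \frac{-8 - -9}{\left(-9\right) \left(3 - 9\right)} = - \frac{-8 + 9}{9 \left(-6\right)} = \left(- \frac{1}{9}\right) \left(- \frac{1}{6}\right) 1 = \frac{1}{54} \approx 0.018519$)
$E \left(-77\right) A{\left(9 \right)} = \frac{1}{54} \left(-77\right) 9 = \left(- \frac{77}{54}\right) 9 = - \frac{77}{6}$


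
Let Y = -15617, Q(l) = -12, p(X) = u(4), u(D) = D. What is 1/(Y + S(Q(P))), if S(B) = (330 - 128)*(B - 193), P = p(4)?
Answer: -1/57027 ≈ -1.7536e-5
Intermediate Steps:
p(X) = 4
P = 4
S(B) = -38986 + 202*B (S(B) = 202*(-193 + B) = -38986 + 202*B)
1/(Y + S(Q(P))) = 1/(-15617 + (-38986 + 202*(-12))) = 1/(-15617 + (-38986 - 2424)) = 1/(-15617 - 41410) = 1/(-57027) = -1/57027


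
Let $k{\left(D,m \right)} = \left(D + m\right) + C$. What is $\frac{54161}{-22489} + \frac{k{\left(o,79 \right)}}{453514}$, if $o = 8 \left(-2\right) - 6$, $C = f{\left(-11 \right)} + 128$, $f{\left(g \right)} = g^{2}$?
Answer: $- \frac{12277945060}{5099538173} \approx -2.4077$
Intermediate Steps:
$C = 249$ ($C = \left(-11\right)^{2} + 128 = 121 + 128 = 249$)
$o = -22$ ($o = -16 - 6 = -22$)
$k{\left(D,m \right)} = 249 + D + m$ ($k{\left(D,m \right)} = \left(D + m\right) + 249 = 249 + D + m$)
$\frac{54161}{-22489} + \frac{k{\left(o,79 \right)}}{453514} = \frac{54161}{-22489} + \frac{249 - 22 + 79}{453514} = 54161 \left(- \frac{1}{22489}\right) + 306 \cdot \frac{1}{453514} = - \frac{54161}{22489} + \frac{153}{226757} = - \frac{12277945060}{5099538173}$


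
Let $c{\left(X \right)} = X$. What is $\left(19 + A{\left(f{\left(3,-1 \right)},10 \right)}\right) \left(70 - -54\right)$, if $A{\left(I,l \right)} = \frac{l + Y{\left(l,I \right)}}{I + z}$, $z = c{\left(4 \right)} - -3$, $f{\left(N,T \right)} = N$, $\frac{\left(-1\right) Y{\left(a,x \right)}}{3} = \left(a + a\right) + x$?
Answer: $\frac{8122}{5} \approx 1624.4$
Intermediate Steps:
$Y{\left(a,x \right)} = - 6 a - 3 x$ ($Y{\left(a,x \right)} = - 3 \left(\left(a + a\right) + x\right) = - 3 \left(2 a + x\right) = - 3 \left(x + 2 a\right) = - 6 a - 3 x$)
$z = 7$ ($z = 4 - -3 = 4 + 3 = 7$)
$A{\left(I,l \right)} = \frac{- 5 l - 3 I}{7 + I}$ ($A{\left(I,l \right)} = \frac{l - \left(3 I + 6 l\right)}{I + 7} = \frac{- 5 l - 3 I}{7 + I}$)
$\left(19 + A{\left(f{\left(3,-1 \right)},10 \right)}\right) \left(70 - -54\right) = \left(19 + \frac{\left(-5\right) 10 - 9}{7 + 3}\right) \left(70 - -54\right) = \left(19 + \frac{-50 - 9}{10}\right) \left(70 + 54\right) = \left(19 + \frac{1}{10} \left(-59\right)\right) 124 = \left(19 - \frac{59}{10}\right) 124 = \frac{131}{10} \cdot 124 = \frac{8122}{5}$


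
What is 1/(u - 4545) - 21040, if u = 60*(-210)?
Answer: -360730801/17145 ≈ -21040.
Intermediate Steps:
u = -12600
1/(u - 4545) - 21040 = 1/(-12600 - 4545) - 21040 = 1/(-17145) - 21040 = -1/17145 - 21040 = -360730801/17145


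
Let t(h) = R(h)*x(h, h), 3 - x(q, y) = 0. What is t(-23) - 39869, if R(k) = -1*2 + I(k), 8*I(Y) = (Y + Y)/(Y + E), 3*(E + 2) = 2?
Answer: -11643293/292 ≈ -39874.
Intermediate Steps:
E = -4/3 (E = -2 + (1/3)*2 = -2 + 2/3 = -4/3 ≈ -1.3333)
x(q, y) = 3 (x(q, y) = 3 - 1*0 = 3 + 0 = 3)
I(Y) = Y/(4*(-4/3 + Y)) (I(Y) = ((Y + Y)/(Y - 4/3))/8 = ((2*Y)/(-4/3 + Y))/8 = (2*Y/(-4/3 + Y))/8 = Y/(4*(-4/3 + Y)))
R(k) = -2 + 3*k/(4*(-4 + 3*k)) (R(k) = -1*2 + 3*k/(4*(-4 + 3*k)) = -2 + 3*k/(4*(-4 + 3*k)))
t(h) = 3*(32 - 21*h)/(4*(-4 + 3*h)) (t(h) = ((32 - 21*h)/(4*(-4 + 3*h)))*3 = 3*(32 - 21*h)/(4*(-4 + 3*h)))
t(-23) - 39869 = 3*(32 - 21*(-23))/(4*(-4 + 3*(-23))) - 39869 = 3*(32 + 483)/(4*(-4 - 69)) - 39869 = (3/4)*515/(-73) - 39869 = (3/4)*(-1/73)*515 - 39869 = -1545/292 - 39869 = -11643293/292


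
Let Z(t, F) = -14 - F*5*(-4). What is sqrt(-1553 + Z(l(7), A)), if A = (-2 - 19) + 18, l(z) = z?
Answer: I*sqrt(1627) ≈ 40.336*I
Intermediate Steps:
A = -3 (A = -21 + 18 = -3)
Z(t, F) = -14 + 20*F (Z(t, F) = -14 - 5*F*(-4) = -14 - (-20)*F = -14 + 20*F)
sqrt(-1553 + Z(l(7), A)) = sqrt(-1553 + (-14 + 20*(-3))) = sqrt(-1553 + (-14 - 60)) = sqrt(-1553 - 74) = sqrt(-1627) = I*sqrt(1627)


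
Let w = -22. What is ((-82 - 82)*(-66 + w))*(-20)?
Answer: -288640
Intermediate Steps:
((-82 - 82)*(-66 + w))*(-20) = ((-82 - 82)*(-66 - 22))*(-20) = -164*(-88)*(-20) = 14432*(-20) = -288640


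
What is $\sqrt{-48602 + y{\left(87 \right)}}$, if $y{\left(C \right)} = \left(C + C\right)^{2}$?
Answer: $7 i \sqrt{374} \approx 135.37 i$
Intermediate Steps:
$y{\left(C \right)} = 4 C^{2}$ ($y{\left(C \right)} = \left(2 C\right)^{2} = 4 C^{2}$)
$\sqrt{-48602 + y{\left(87 \right)}} = \sqrt{-48602 + 4 \cdot 87^{2}} = \sqrt{-48602 + 4 \cdot 7569} = \sqrt{-48602 + 30276} = \sqrt{-18326} = 7 i \sqrt{374}$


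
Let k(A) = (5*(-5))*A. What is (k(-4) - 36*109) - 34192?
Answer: -38016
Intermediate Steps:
k(A) = -25*A
(k(-4) - 36*109) - 34192 = (-25*(-4) - 36*109) - 34192 = (100 - 3924) - 34192 = -3824 - 34192 = -38016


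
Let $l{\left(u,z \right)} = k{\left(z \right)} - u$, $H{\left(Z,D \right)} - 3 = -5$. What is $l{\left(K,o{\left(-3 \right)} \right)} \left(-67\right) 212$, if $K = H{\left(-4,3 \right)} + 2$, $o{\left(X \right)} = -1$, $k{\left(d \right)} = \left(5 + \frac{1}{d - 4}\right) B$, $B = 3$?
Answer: $- \frac{1022688}{5} \approx -2.0454 \cdot 10^{5}$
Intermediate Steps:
$k{\left(d \right)} = 15 + \frac{3}{-4 + d}$ ($k{\left(d \right)} = \left(5 + \frac{1}{d - 4}\right) 3 = \left(5 + \frac{1}{-4 + d}\right) 3 = 15 + \frac{3}{-4 + d}$)
$H{\left(Z,D \right)} = -2$ ($H{\left(Z,D \right)} = 3 - 5 = -2$)
$K = 0$ ($K = -2 + 2 = 0$)
$l{\left(u,z \right)} = - u + \frac{3 \left(-19 + 5 z\right)}{-4 + z}$ ($l{\left(u,z \right)} = \frac{3 \left(-19 + 5 z\right)}{-4 + z} - u = - u + \frac{3 \left(-19 + 5 z\right)}{-4 + z}$)
$l{\left(K,o{\left(-3 \right)} \right)} \left(-67\right) 212 = \frac{-57 + 15 \left(-1\right) - 0 \left(-4 - 1\right)}{-4 - 1} \left(-67\right) 212 = \frac{-57 - 15 - 0 \left(-5\right)}{-5} \left(-67\right) 212 = - \frac{-57 - 15 + 0}{5} \left(-67\right) 212 = \left(- \frac{1}{5}\right) \left(-72\right) \left(-67\right) 212 = \frac{72}{5} \left(-67\right) 212 = \left(- \frac{4824}{5}\right) 212 = - \frac{1022688}{5}$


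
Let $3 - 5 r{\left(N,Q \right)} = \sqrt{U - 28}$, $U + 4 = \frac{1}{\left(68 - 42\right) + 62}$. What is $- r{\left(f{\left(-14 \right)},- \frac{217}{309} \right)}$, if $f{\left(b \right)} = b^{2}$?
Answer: $- \frac{3}{5} + \frac{i \sqrt{61930}}{220} \approx -0.6 + 1.1312 i$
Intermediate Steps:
$U = - \frac{351}{88}$ ($U = -4 + \frac{1}{\left(68 - 42\right) + 62} = -4 + \frac{1}{26 + 62} = -4 + \frac{1}{88} = - \frac{351}{88} \approx -3.9886$)
$r{\left(N,Q \right)} = \frac{3}{5} - \frac{i \sqrt{61930}}{220}$ ($r{\left(N,Q \right)} = \frac{3}{5} - \frac{\sqrt{- \frac{351}{88} - 28}}{5} = \frac{3}{5} - \frac{\sqrt{- \frac{2815}{88}}}{5} = \frac{3}{5} - \frac{\frac{1}{44} i \sqrt{61930}}{5} = \frac{3}{5} - \frac{i \sqrt{61930}}{220}$)
$- r{\left(f{\left(-14 \right)},- \frac{217}{309} \right)} = - (\frac{3}{5} - \frac{i \sqrt{61930}}{220}) = - \frac{3}{5} + \frac{i \sqrt{61930}}{220}$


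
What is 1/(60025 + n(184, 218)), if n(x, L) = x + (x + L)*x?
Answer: 1/134177 ≈ 7.4528e-6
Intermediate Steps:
n(x, L) = x + x*(L + x) (n(x, L) = x + (L + x)*x = x + x*(L + x))
1/(60025 + n(184, 218)) = 1/(60025 + 184*(1 + 218 + 184)) = 1/(60025 + 184*403) = 1/(60025 + 74152) = 1/134177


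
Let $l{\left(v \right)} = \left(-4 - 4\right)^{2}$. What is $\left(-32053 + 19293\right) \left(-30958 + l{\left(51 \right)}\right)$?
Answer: $394207440$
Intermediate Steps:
$l{\left(v \right)} = 64$ ($l{\left(v \right)} = \left(-8\right)^{2} = 64$)
$\left(-32053 + 19293\right) \left(-30958 + l{\left(51 \right)}\right) = \left(-32053 + 19293\right) \left(-30958 + 64\right) = \left(-12760\right) \left(-30894\right) = 394207440$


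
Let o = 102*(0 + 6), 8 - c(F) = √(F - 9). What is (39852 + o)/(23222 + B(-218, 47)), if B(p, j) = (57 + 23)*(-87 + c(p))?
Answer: 170980632/71782601 + 809280*I*√227/71782601 ≈ 2.3819 + 0.16986*I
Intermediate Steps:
c(F) = 8 - √(-9 + F) (c(F) = 8 - √(F - 9) = 8 - √(-9 + F))
B(p, j) = -6320 - 80*√(-9 + p) (B(p, j) = (57 + 23)*(-87 + (8 - √(-9 + p))) = 80*(-79 - √(-9 + p)) = -6320 - 80*√(-9 + p))
o = 612 (o = 102*6 = 612)
(39852 + o)/(23222 + B(-218, 47)) = (39852 + 612)/(23222 + (-6320 - 80*√(-9 - 218))) = 40464/(23222 + (-6320 - 80*I*√227)) = 40464/(16902 - 80*I*√227)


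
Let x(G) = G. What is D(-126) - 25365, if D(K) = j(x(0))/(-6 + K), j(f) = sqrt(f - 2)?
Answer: -25365 - I*sqrt(2)/132 ≈ -25365.0 - 0.010714*I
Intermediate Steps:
j(f) = sqrt(-2 + f)
D(K) = I*sqrt(2)/(-6 + K) (D(K) = sqrt(-2 + 0)/(-6 + K) = sqrt(-2)/(-6 + K) = (I*sqrt(2))/(-6 + K) = I*sqrt(2)/(-6 + K))
D(-126) - 25365 = I*sqrt(2)/(-6 - 126) - 25365 = I*sqrt(2)/(-132) - 25365 = I*sqrt(2)*(-1/132) - 25365 = -I*sqrt(2)/132 - 25365 = -25365 - I*sqrt(2)/132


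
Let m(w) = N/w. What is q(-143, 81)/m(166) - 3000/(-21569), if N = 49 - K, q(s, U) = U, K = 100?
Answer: -96621258/366673 ≈ -263.51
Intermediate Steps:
N = -51 (N = 49 - 1*100 = 49 - 100 = -51)
m(w) = -51/w
q(-143, 81)/m(166) - 3000/(-21569) = 81/((-51/166)) - 3000/(-21569) = 81/((-51*1/166)) - 3000*(-1/21569) = 81/(-51/166) + 3000/21569 = 81*(-166/51) + 3000/21569 = -4482/17 + 3000/21569 = -96621258/366673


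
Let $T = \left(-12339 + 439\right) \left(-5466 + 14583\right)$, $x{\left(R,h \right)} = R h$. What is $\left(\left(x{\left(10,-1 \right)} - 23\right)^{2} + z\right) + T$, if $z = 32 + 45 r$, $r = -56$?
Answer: $-108493699$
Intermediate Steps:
$T = -108492300$ ($T = \left(-11900\right) 9117 = -108492300$)
$z = -2488$ ($z = 32 + 45 \left(-56\right) = 32 - 2520 = -2488$)
$\left(\left(x{\left(10,-1 \right)} - 23\right)^{2} + z\right) + T = \left(\left(10 \left(-1\right) - 23\right)^{2} - 2488\right) - 108492300 = \left(\left(-10 - 23\right)^{2} - 2488\right) - 108492300 = \left(\left(-33\right)^{2} - 2488\right) - 108492300 = \left(1089 - 2488\right) - 108492300 = -1399 - 108492300 = -108493699$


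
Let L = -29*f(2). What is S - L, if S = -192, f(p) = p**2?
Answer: -76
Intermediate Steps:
L = -116 (L = -29*2**2 = -29*4 = -116)
S - L = -192 - 1*(-116) = -192 + 116 = -76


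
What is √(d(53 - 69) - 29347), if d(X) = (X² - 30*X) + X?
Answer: I*√28627 ≈ 169.2*I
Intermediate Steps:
d(X) = X² - 29*X
√(d(53 - 69) - 29347) = √((53 - 69)*(-29 + (53 - 69)) - 29347) = √(-16*(-29 - 16) - 29347) = √(-16*(-45) - 29347) = √(720 - 29347) = √(-28627) = I*√28627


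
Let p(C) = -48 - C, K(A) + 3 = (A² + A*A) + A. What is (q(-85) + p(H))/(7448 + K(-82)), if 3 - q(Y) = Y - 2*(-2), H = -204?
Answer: 80/6937 ≈ 0.011532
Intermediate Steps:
q(Y) = -1 - Y (q(Y) = 3 - (Y - 2*(-2)) = 3 - (Y + 4) = 3 - (4 + Y) = 3 + (-4 - Y) = -1 - Y)
K(A) = -3 + A + 2*A² (K(A) = -3 + ((A² + A*A) + A) = -3 + ((A² + A²) + A) = -3 + (2*A² + A) = -3 + (A + 2*A²) = -3 + A + 2*A²)
(q(-85) + p(H))/(7448 + K(-82)) = ((-1 - 1*(-85)) + (-48 - 1*(-204)))/(7448 + (-3 - 82 + 2*(-82)²)) = ((-1 + 85) + (-48 + 204))/(7448 + (-3 - 82 + 2*6724)) = (84 + 156)/(7448 + (-3 - 82 + 13448)) = 240/(7448 + 13363) = 240/20811 = 240*(1/20811) = 80/6937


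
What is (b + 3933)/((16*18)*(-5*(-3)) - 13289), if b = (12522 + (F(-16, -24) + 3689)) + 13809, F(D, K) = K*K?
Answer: -34529/8969 ≈ -3.8498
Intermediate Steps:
F(D, K) = K²
b = 30596 (b = (12522 + ((-24)² + 3689)) + 13809 = (12522 + (576 + 3689)) + 13809 = (12522 + 4265) + 13809 = 16787 + 13809 = 30596)
(b + 3933)/((16*18)*(-5*(-3)) - 13289) = (30596 + 3933)/((16*18)*(-5*(-3)) - 13289) = 34529/(288*15 - 13289) = 34529/(4320 - 13289) = 34529/(-8969) = 34529*(-1/8969) = -34529/8969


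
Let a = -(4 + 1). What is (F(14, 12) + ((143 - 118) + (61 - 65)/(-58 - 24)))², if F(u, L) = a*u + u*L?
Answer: 25452025/1681 ≈ 15141.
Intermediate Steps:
a = -5 (a = -1*5 = -5)
F(u, L) = -5*u + L*u (F(u, L) = -5*u + u*L = -5*u + L*u)
(F(14, 12) + ((143 - 118) + (61 - 65)/(-58 - 24)))² = (14*(-5 + 12) + ((143 - 118) + (61 - 65)/(-58 - 24)))² = (14*7 + (25 - 4/(-82)))² = (98 + (25 - 4*(-1/82)))² = (98 + (25 + 2/41))² = (98 + 1027/41)² = (5045/41)² = 25452025/1681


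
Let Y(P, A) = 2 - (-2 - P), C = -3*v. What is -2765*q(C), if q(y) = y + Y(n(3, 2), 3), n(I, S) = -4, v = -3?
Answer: -24885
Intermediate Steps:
C = 9 (C = -3*(-3) = 9)
Y(P, A) = 4 + P (Y(P, A) = 2 + (2 + P) = 4 + P)
q(y) = y (q(y) = y + (4 - 4) = y + 0 = y)
-2765*q(C) = -2765*9 = -24885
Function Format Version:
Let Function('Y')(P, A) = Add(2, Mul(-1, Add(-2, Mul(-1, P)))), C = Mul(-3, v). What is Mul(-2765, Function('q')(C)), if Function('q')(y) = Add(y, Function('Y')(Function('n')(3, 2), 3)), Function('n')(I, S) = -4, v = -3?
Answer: -24885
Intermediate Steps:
C = 9 (C = Mul(-3, -3) = 9)
Function('Y')(P, A) = Add(4, P) (Function('Y')(P, A) = Add(2, Add(2, P)) = Add(4, P))
Function('q')(y) = y (Function('q')(y) = Add(y, Add(4, -4)) = Add(y, 0) = y)
Mul(-2765, Function('q')(C)) = Mul(-2765, 9) = -24885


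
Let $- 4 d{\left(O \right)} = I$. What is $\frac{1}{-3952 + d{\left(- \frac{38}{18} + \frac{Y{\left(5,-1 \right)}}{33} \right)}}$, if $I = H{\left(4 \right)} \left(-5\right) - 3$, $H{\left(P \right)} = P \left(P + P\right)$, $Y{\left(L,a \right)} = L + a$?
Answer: $- \frac{4}{15645} \approx -0.00025567$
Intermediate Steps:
$H{\left(P \right)} = 2 P^{2}$ ($H{\left(P \right)} = P 2 P = 2 P^{2}$)
$I = -163$ ($I = 2 \cdot 4^{2} \left(-5\right) - 3 = 2 \cdot 16 \left(-5\right) - 3 = 32 \left(-5\right) - 3 = -160 - 3 = -163$)
$d{\left(O \right)} = \frac{163}{4}$ ($d{\left(O \right)} = \left(- \frac{1}{4}\right) \left(-163\right) = \frac{163}{4}$)
$\frac{1}{-3952 + d{\left(- \frac{38}{18} + \frac{Y{\left(5,-1 \right)}}{33} \right)}} = \frac{1}{-3952 + \frac{163}{4}} = \frac{1}{- \frac{15645}{4}} = - \frac{4}{15645}$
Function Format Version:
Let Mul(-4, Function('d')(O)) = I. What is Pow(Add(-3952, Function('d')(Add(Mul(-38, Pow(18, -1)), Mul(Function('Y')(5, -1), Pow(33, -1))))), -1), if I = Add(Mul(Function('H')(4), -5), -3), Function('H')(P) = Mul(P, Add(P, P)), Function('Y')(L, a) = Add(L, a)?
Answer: Rational(-4, 15645) ≈ -0.00025567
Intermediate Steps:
Function('H')(P) = Mul(2, Pow(P, 2)) (Function('H')(P) = Mul(P, Mul(2, P)) = Mul(2, Pow(P, 2)))
I = -163 (I = Add(Mul(Mul(2, Pow(4, 2)), -5), -3) = Add(Mul(Mul(2, 16), -5), -3) = Add(Mul(32, -5), -3) = Add(-160, -3) = -163)
Function('d')(O) = Rational(163, 4) (Function('d')(O) = Mul(Rational(-1, 4), -163) = Rational(163, 4))
Pow(Add(-3952, Function('d')(Add(Mul(-38, Pow(18, -1)), Mul(Function('Y')(5, -1), Pow(33, -1))))), -1) = Pow(Add(-3952, Rational(163, 4)), -1) = Pow(Rational(-15645, 4), -1) = Rational(-4, 15645)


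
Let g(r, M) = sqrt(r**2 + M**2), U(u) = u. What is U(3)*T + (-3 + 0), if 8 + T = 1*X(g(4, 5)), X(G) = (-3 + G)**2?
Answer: 123 - 18*sqrt(41) ≈ 7.7438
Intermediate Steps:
g(r, M) = sqrt(M**2 + r**2)
T = -8 + (-3 + sqrt(41))**2 (T = -8 + 1*(-3 + sqrt(5**2 + 4**2))**2 = -8 + 1*(-3 + sqrt(25 + 16))**2 = -8 + 1*(-3 + sqrt(41))**2 = -8 + (-3 + sqrt(41))**2 ≈ 3.5813)
U(3)*T + (-3 + 0) = 3*(42 - 6*sqrt(41)) + (-3 + 0) = (126 - 18*sqrt(41)) - 3 = 123 - 18*sqrt(41)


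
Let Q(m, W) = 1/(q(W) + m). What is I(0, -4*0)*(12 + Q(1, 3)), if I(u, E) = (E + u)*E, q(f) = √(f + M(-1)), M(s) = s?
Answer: 0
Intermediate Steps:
q(f) = √(-1 + f) (q(f) = √(f - 1) = √(-1 + f))
Q(m, W) = 1/(m + √(-1 + W)) (Q(m, W) = 1/(√(-1 + W) + m) = 1/(m + √(-1 + W)))
I(u, E) = E*(E + u)
I(0, -4*0)*(12 + Q(1, 3)) = ((-4*0)*(-4*0 + 0))*(12 + 1/(1 + √(-1 + 3))) = (0*(0 + 0))*(12 + 1/(1 + √2)) = (0*0)*(12 + 1/(1 + √2)) = 0*(12 + 1/(1 + √2)) = 0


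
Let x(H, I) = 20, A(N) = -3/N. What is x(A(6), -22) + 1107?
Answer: 1127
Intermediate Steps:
x(A(6), -22) + 1107 = 20 + 1107 = 1127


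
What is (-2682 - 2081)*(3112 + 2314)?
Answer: -25844038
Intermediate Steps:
(-2682 - 2081)*(3112 + 2314) = -4763*5426 = -25844038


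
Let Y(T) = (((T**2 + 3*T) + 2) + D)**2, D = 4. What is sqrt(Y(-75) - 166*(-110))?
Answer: 2*sqrt(7310774) ≈ 5407.7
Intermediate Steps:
Y(T) = (6 + T**2 + 3*T)**2 (Y(T) = (((T**2 + 3*T) + 2) + 4)**2 = ((2 + T**2 + 3*T) + 4)**2 = (6 + T**2 + 3*T)**2)
sqrt(Y(-75) - 166*(-110)) = sqrt((6 + (-75)**2 + 3*(-75))**2 - 166*(-110)) = sqrt((6 + 5625 - 225)**2 + 18260) = sqrt(5406**2 + 18260) = sqrt(29224836 + 18260) = sqrt(29243096) = 2*sqrt(7310774)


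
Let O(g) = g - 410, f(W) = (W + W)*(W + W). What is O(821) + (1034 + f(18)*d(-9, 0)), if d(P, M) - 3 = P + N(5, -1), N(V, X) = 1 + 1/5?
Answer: -23879/5 ≈ -4775.8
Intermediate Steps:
N(V, X) = 6/5 (N(V, X) = 1 + ⅕ = 6/5)
d(P, M) = 21/5 + P (d(P, M) = 3 + (P + 6/5) = 3 + (6/5 + P) = 21/5 + P)
f(W) = 4*W² (f(W) = (2*W)*(2*W) = 4*W²)
O(g) = -410 + g
O(821) + (1034 + f(18)*d(-9, 0)) = (-410 + 821) + (1034 + (4*18²)*(21/5 - 9)) = 411 + (1034 + (4*324)*(-24/5)) = 411 + (1034 + 1296*(-24/5)) = 411 + (1034 - 31104/5) = 411 - 25934/5 = -23879/5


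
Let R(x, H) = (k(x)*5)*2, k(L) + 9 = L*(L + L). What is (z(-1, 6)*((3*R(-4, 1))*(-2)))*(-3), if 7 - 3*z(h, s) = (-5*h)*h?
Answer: 16560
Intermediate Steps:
z(h, s) = 7/3 + 5*h**2/3 (z(h, s) = 7/3 - (-5*h)*h/3 = 7/3 - (-5)*h**2/3 = 7/3 + 5*h**2/3)
k(L) = -9 + 2*L**2 (k(L) = -9 + L*(L + L) = -9 + L*(2*L) = -9 + 2*L**2)
R(x, H) = -90 + 20*x**2 (R(x, H) = ((-9 + 2*x**2)*5)*2 = (-45 + 10*x**2)*2 = -90 + 20*x**2)
(z(-1, 6)*((3*R(-4, 1))*(-2)))*(-3) = ((7/3 + (5/3)*(-1)**2)*((3*(-90 + 20*(-4)**2))*(-2)))*(-3) = ((7/3 + (5/3)*1)*((3*(-90 + 20*16))*(-2)))*(-3) = ((7/3 + 5/3)*((3*(-90 + 320))*(-2)))*(-3) = (4*((3*230)*(-2)))*(-3) = (4*(690*(-2)))*(-3) = (4*(-1380))*(-3) = -5520*(-3) = 16560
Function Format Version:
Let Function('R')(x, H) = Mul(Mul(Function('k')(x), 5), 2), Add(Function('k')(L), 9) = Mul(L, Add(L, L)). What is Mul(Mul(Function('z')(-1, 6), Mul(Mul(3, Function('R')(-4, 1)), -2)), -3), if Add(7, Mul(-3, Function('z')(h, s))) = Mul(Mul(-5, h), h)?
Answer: 16560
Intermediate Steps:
Function('z')(h, s) = Add(Rational(7, 3), Mul(Rational(5, 3), Pow(h, 2))) (Function('z')(h, s) = Add(Rational(7, 3), Mul(Rational(-1, 3), Mul(Mul(-5, h), h))) = Add(Rational(7, 3), Mul(Rational(-1, 3), Mul(-5, Pow(h, 2)))) = Add(Rational(7, 3), Mul(Rational(5, 3), Pow(h, 2))))
Function('k')(L) = Add(-9, Mul(2, Pow(L, 2))) (Function('k')(L) = Add(-9, Mul(L, Add(L, L))) = Add(-9, Mul(L, Mul(2, L))) = Add(-9, Mul(2, Pow(L, 2))))
Function('R')(x, H) = Add(-90, Mul(20, Pow(x, 2))) (Function('R')(x, H) = Mul(Mul(Add(-9, Mul(2, Pow(x, 2))), 5), 2) = Mul(Add(-45, Mul(10, Pow(x, 2))), 2) = Add(-90, Mul(20, Pow(x, 2))))
Mul(Mul(Function('z')(-1, 6), Mul(Mul(3, Function('R')(-4, 1)), -2)), -3) = Mul(Mul(Add(Rational(7, 3), Mul(Rational(5, 3), Pow(-1, 2))), Mul(Mul(3, Add(-90, Mul(20, Pow(-4, 2)))), -2)), -3) = Mul(Mul(Add(Rational(7, 3), Mul(Rational(5, 3), 1)), Mul(Mul(3, Add(-90, Mul(20, 16))), -2)), -3) = Mul(Mul(Add(Rational(7, 3), Rational(5, 3)), Mul(Mul(3, Add(-90, 320)), -2)), -3) = Mul(Mul(4, Mul(Mul(3, 230), -2)), -3) = Mul(Mul(4, Mul(690, -2)), -3) = Mul(Mul(4, -1380), -3) = Mul(-5520, -3) = 16560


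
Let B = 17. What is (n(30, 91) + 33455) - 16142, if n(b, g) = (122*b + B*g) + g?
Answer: 22611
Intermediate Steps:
n(b, g) = 18*g + 122*b (n(b, g) = (122*b + 17*g) + g = (17*g + 122*b) + g = 18*g + 122*b)
(n(30, 91) + 33455) - 16142 = ((18*91 + 122*30) + 33455) - 16142 = ((1638 + 3660) + 33455) - 16142 = (5298 + 33455) - 16142 = 38753 - 16142 = 22611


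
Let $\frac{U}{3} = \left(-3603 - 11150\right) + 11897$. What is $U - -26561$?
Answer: $17993$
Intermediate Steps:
$U = -8568$ ($U = 3 \left(\left(-3603 - 11150\right) + 11897\right) = 3 \left(-14753 + 11897\right) = 3 \left(-2856\right) = -8568$)
$U - -26561 = -8568 - -26561 = -8568 + 26561 = 17993$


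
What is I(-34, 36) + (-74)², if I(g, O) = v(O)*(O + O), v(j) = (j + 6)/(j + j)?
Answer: 5518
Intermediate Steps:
v(j) = (6 + j)/(2*j) (v(j) = (6 + j)/((2*j)) = (6 + j)*(1/(2*j)) = (6 + j)/(2*j))
I(g, O) = 6 + O (I(g, O) = ((6 + O)/(2*O))*(O + O) = ((6 + O)/(2*O))*(2*O) = 6 + O)
I(-34, 36) + (-74)² = (6 + 36) + (-74)² = 42 + 5476 = 5518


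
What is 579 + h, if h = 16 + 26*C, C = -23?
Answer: -3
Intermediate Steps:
h = -582 (h = 16 + 26*(-23) = 16 - 598 = -582)
579 + h = 579 - 582 = -3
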